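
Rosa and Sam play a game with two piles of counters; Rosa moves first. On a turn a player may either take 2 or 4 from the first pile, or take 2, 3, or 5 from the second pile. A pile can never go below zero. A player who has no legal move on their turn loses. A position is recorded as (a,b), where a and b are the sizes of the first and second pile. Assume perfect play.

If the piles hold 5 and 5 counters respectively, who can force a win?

Use the standard recursion: the mover loses at a terminal position; elsewhere, the mover wins exactly when some move hands the opponent an L position.
No move ever increases a pile, so every position that can arise here has a ≤ 5 and b ≤ 5; it is enough to label the cells with 0 ≤ a ≤ 5 and 0 ≤ b ≤ 5.
Every move lowers a or b (never raises either), so fill the grid row by row in increasing a, and left to right within a row: each cell's successors are then already labelled.
      b=0  b=1  b=2  b=3  b=4  b=5
a=0:    L    L    W    W    W    W
a=1:    L    L    W    W    W    W
a=2:    W    W    L    L    W    W
a=3:    W    W    L    L    W    W
a=4:    W    W    W    W    L    L
a=5:    W    W    W    W    L    L
Cells with no legal move (terminal, hence L): (0,0), (0,1), (1,0), (1,1).
The remaining L cells, each justified by listing all of its moves:
(2,2): moves to (0,2)(W), (2,0)(W); every one is W ⇒ L
(2,3): moves to (0,3)(W), (2,1)(W), (2,0)(W); every one is W ⇒ L
(3,2): moves to (1,2)(W), (3,0)(W); every one is W ⇒ L
(3,3): moves to (1,3)(W), (3,1)(W), (3,0)(W); every one is W ⇒ L
(4,4): moves to (2,4)(W), (0,4)(W), (4,2)(W), (4,1)(W); every one is W ⇒ L
(4,5): moves to (2,5)(W), (0,5)(W), (4,3)(W), (4,2)(W), (4,0)(W); every one is W ⇒ L
(5,4): moves to (3,4)(W), (1,4)(W), (5,2)(W), (5,1)(W); every one is W ⇒ L
(5,5): moves to (3,5)(W), (1,5)(W), (5,3)(W), (5,2)(W), (5,0)(W); every one is W ⇒ L
Every other cell has at least one move into one of the L cells above, so it is W.
Every move from (5,5) reaches a W position, so the mover loses.

Sam wins.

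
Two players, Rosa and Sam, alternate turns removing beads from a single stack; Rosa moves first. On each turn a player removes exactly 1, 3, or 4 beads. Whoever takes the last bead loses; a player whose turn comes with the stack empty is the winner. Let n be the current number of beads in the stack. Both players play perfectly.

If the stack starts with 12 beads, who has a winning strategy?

Positions with no move are W. A position that does have a move is losing for the player to move precisely when every available move leads to a winning position for the opponent. Fill in the labels:
n=0: no move; the opponent has just taken the last bead and therefore loses → W
n=1: L (sole option 0(W) is W)
n=2: W (go to 1, an L position)
n=3: L (options 2(W), 0(W) are all W)
n=4: W (go to 3, an L position)
n=5: W (go to 1, an L position)
n=6: W (go to 3, an L position)
n=7: W (go to 3, an L position)
n=8: L (options 7(W), 5(W), 4(W) are all W)
n=9: W (go to 8, an L position)
n=10: L (options 9(W), 7(W), 6(W) are all W)
n=11: W (go to 10, an L position)
n=12: W (go to 8, an L position)
From 12 Rosa can remove 4, leaving 8, reaching an L position.

Rosa wins.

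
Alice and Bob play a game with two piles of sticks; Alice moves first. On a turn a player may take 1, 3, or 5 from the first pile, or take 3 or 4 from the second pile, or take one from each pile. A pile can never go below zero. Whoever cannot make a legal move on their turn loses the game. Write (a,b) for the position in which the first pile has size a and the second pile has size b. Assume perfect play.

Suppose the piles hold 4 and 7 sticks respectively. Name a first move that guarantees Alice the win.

Use the standard recursion: the mover loses at a terminal position; elsewhere, the mover wins exactly when some move hands the opponent an L position.
No move ever increases a pile, so every position that can arise here has a ≤ 4 and b ≤ 7; it is enough to label the cells with 0 ≤ a ≤ 4 and 0 ≤ b ≤ 7.
Every move lowers a or b (never raises either), so fill the grid row by row in increasing a, and left to right within a row: each cell's successors are then already labelled.
      b=0  b=1  b=2  b=3  b=4  b=5  b=6  b=7
a=0:    L    L    L    W    W    W    W    L
a=1:    W    W    W    W    L    L    L    W
a=2:    L    L    L    W    W    W    W    W
a=3:    W    W    W    W    L    L    L    W
a=4:    L    L    L    W    W    W    W    W
Cells with no legal move (terminal, hence L): (0,0), (0,1), (0,2).
The remaining L cells, each justified by listing all of its moves:
(0,7): moves to (0,4)(W), (0,3)(W); every one is W ⇒ L
(1,4): moves to (0,4)(W), (1,1)(W), (1,0)(W), (0,3)(W); every one is W ⇒ L
(1,5): moves to (0,5)(W), (1,2)(W), (1,1)(W), (0,4)(W); every one is W ⇒ L
(1,6): moves to (0,6)(W), (1,3)(W), (1,2)(W), (0,5)(W); every one is W ⇒ L
(2,0): the only move is to (1,0)(W), a W ⇒ L
(2,1): moves to (1,1)(W), (1,0)(W); every one is W ⇒ L
(2,2): moves to (1,2)(W), (1,1)(W); every one is W ⇒ L
(3,4): moves to (2,4)(W), (0,4)(W), (3,1)(W), (3,0)(W), (2,3)(W); every one is W ⇒ L
(3,5): moves to (2,5)(W), (0,5)(W), (3,2)(W), (3,1)(W), (2,4)(W); every one is W ⇒ L
(3,6): moves to (2,6)(W), (0,6)(W), (3,3)(W), (3,2)(W), (2,5)(W); every one is W ⇒ L
(4,0): moves to (3,0)(W), (1,0)(W); every one is W ⇒ L
(4,1): moves to (3,1)(W), (1,1)(W), (3,0)(W); every one is W ⇒ L
(4,2): moves to (3,2)(W), (1,2)(W), (3,1)(W); every one is W ⇒ L
Every other cell has at least one move into one of the L cells above, so it is W.
From (4,7), the L positions reachable in one move are: (3,6).

Move to (3,6).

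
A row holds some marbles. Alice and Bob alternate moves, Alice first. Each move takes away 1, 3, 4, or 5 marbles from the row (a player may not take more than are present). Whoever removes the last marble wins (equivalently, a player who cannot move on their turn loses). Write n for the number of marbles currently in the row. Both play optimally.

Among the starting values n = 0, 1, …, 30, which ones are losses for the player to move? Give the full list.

Classify positions by backward induction: terminal positions (no move available) are L. From any other position, the mover wins iff some move reaches an L.
n=0: no move → L
n=1: W (go to 0, an L position)
n=2: L (sole option 1(W) is W)
n=3: W (go to 2, an L position)
n=4: W (go to 0, an L position)
n=5: W (go to 2, an L position)
n=6: W (go to 2, an L position)
n=7: W (go to 2, an L position)
n=8: L (options 7(W), 5(W), 4(W), 3(W) are all W)
n=9: W (go to 8, an L position)
n=10: L (options 9(W), 7(W), 6(W), 5(W) are all W)
n=11: W (go to 10, an L position)
n=12: W (go to 8, an L position)
n=13: W (go to 10, an L position)
n=14: W (go to 10, an L position)
n=15: W (go to 10, an L position)
n=16: L (options 15(W), 13(W), 12(W), 11(W) are all W)
n=17: W (go to 16, an L position)
n=18: L (options 17(W), 15(W), 14(W), 13(W) are all W)
n=19: W (go to 18, an L position)
n=20: W (go to 16, an L position)
n=21: W (go to 18, an L position)
n=22: W (go to 18, an L position)
n=23: W (go to 18, an L position)
n=24: L (options 23(W), 21(W), 20(W), 19(W) are all W)
n=25: W (go to 24, an L position)
n=26: L (options 25(W), 23(W), 22(W), 21(W) are all W)
n=27: W (go to 26, an L position)
n=28: W (go to 24, an L position)
n=29: W (go to 26, an L position)
n=30: W (go to 26, an L position)
The losing starting values of n are exactly the entries labelled L in this table (8 of them).

0, 2, 8, 10, 16, 18, 24, 26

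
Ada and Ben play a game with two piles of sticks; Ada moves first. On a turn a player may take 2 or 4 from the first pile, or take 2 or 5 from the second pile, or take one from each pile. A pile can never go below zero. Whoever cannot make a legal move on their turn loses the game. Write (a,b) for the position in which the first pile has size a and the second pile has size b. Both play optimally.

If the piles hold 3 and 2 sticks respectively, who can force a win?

Use the standard recursion: the mover loses at a terminal position; elsewhere, the mover wins exactly when some move hands the opponent an L position.
No move ever increases a pile, so every position that can arise here has a ≤ 3 and b ≤ 2; it is enough to label the cells with 0 ≤ a ≤ 3 and 0 ≤ b ≤ 2.
Every move lowers a or b (never raises either), so fill the grid row by row in increasing a, and left to right within a row: each cell's successors are then already labelled.
      b=0  b=1  b=2
a=0:    L    L    W
a=1:    L    W    W
a=2:    W    W    L
a=3:    W    L    L
Cells with no legal move (terminal, hence L): (0,0), (0,1), (1,0).
The remaining L cells, each justified by listing all of its moves:
(2,2): moves to (0,2)(W), (2,0)(W), (1,1)(W); every one is W ⇒ L
(3,1): moves to (1,1)(W), (2,0)(W); every one is W ⇒ L
(3,2): moves to (1,2)(W), (3,0)(W), (2,1)(W); every one is W ⇒ L
Every other cell has at least one move into one of the L cells above, so it is W.
The starting position (3,2) is L: whatever Ada does, the opponent receives a W position.

Ben wins.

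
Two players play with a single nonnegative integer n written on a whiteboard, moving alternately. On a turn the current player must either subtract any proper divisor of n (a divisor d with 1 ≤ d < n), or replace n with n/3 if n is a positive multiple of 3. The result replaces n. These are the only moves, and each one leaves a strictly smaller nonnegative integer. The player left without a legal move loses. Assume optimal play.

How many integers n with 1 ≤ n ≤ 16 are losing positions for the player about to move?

7

Use the standard recursion: the mover loses at a terminal position; elsewhere, the mover wins exactly when some move hands the opponent an L position.
n=0: no move → L
n=1: no move → L
n=2: →1(L), so W
n=3: →1(L), so W
n=4: →2(W), 3(W) — all W, so L
n=5: →4(L), so W
n=6: →4(L), so W
n=7: →6(W) only, which is W, so L
n=8: →4(L), so W
n=9: →3(W), 6(W), 8(W) — all W, so L
n=10: →9(L), so W
n=11: →10(W) only, which is W, so L
n=12: →4(L), so W
n=13: →12(W) only, which is W, so L
n=14: →7(L), so W
n=15: →5(W), 10(W), 12(W), 14(W) — all W, so L
n=16: →15(L), so W
L entries with 1 ≤ n ≤ 16 (n=0 is outside the asked range and is not counted): n = 1, 4, 7, 9, 11, 13, 15; that makes 7.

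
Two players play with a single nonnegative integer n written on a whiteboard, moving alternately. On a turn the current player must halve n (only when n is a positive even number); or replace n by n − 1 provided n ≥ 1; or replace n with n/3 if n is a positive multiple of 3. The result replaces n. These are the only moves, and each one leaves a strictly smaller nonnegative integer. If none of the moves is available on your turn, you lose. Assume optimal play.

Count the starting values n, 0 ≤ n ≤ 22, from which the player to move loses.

Label each position W (a win for the player to move) or L (a loss). A position with no legal move is L; any other position is W exactly when some move reaches an L, and L when every move reaches a W.
n=0: no move → L
n=1: W (go to 0, an L position)
n=2: L (sole option 1(W) is W)
n=3: W (go to 2, an L position)
n=4: W (go to 2, an L position)
n=5: L (sole option 4(W) is W)
n=6: W (go to 2, an L position)
n=7: L (sole option 6(W) is W)
n=8: W (go to 7, an L position)
n=9: L (options 3(W), 8(W) are all W)
n=10: W (go to 5, an L position)
n=11: L (sole option 10(W) is W)
n=12: W (go to 11, an L position)
n=13: L (sole option 12(W) is W)
n=14: W (go to 7, an L position)
n=15: W (go to 5, an L position)
n=16: L (options 8(W), 15(W) are all W)
n=17: W (go to 16, an L position)
n=18: W (go to 9, an L position)
n=19: L (sole option 18(W) is W)
n=20: W (go to 19, an L position)
n=21: W (go to 7, an L position)
n=22: W (go to 11, an L position)
L entries with 0 ≤ n ≤ 22: n = 0, 2, 5, 7, 9, 11, 13, 16, 19; that makes 9.

9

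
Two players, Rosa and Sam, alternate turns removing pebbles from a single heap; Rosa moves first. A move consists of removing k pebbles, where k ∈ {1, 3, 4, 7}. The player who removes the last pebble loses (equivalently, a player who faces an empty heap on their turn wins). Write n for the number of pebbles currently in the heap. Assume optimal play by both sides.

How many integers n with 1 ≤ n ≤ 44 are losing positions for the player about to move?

Label each position W (a win for the player to move) or L (a loss). A position with no legal move is W; any other position is W exactly when some move reaches an L, and L when every move reaches a W.
n=0: no move; the opponent has just taken the last pebble and therefore loses → W
n=1: the only move is to 0(W), a W ⇒ L
n=2: can move to 1, which is L ⇒ W
n=3: moves to 2(W), 0(W); every one is W ⇒ L
n=4: can move to 3, which is L ⇒ W
n=5: can move to 1, which is L ⇒ W
n=6: can move to 3, which is L ⇒ W
n=7: can move to 3, which is L ⇒ W
n=8: can move to 1, which is L ⇒ W
n=9: moves to 8(W), 6(W), 5(W), 2(W); every one is W ⇒ L
n=10: can move to 9, which is L ⇒ W
n=11: moves to 10(W), 8(W), 7(W), 4(W); every one is W ⇒ L
n=12: can move to 11, which is L ⇒ W
n=13: can move to 9, which is L ⇒ W
n=14: can move to 11, which is L ⇒ W
n=15: can move to 11, which is L ⇒ W
n=16: can move to 9, which is L ⇒ W
n=17: moves to 16(W), 14(W), 13(W), 10(W); every one is W ⇒ L
n=18: can move to 17, which is L ⇒ W
n=19: moves to 18(W), 16(W), 15(W), 12(W); every one is W ⇒ L
n=20: can move to 19, which is L ⇒ W
n=21: can move to 17, which is L ⇒ W
n=22: can move to 19, which is L ⇒ W
n=23: can move to 19, which is L ⇒ W
n=24: can move to 17, which is L ⇒ W
n=25: moves to 24(W), 22(W), 21(W), 18(W); every one is W ⇒ L
n=26: can move to 25, which is L ⇒ W
n=27: moves to 26(W), 24(W), 23(W), 20(W); every one is W ⇒ L
n=28: can move to 27, which is L ⇒ W
n=29: can move to 25, which is L ⇒ W
n=30: can move to 27, which is L ⇒ W
n=31: can move to 27, which is L ⇒ W
n=32: can move to 25, which is L ⇒ W
n=33: moves to 32(W), 30(W), 29(W), 26(W); every one is W ⇒ L
n=34: can move to 33, which is L ⇒ W
n=35: moves to 34(W), 32(W), 31(W), 28(W); every one is W ⇒ L
n=36: can move to 35, which is L ⇒ W
n=37: can move to 33, which is L ⇒ W
n=38: can move to 35, which is L ⇒ W
n=39: can move to 35, which is L ⇒ W
n=40: can move to 33, which is L ⇒ W
n=41: moves to 40(W), 38(W), 37(W), 34(W); every one is W ⇒ L
n=42: can move to 41, which is L ⇒ W
n=43: moves to 42(W), 40(W), 39(W), 36(W); every one is W ⇒ L
n=44: can move to 43, which is L ⇒ W
L entries with 1 ≤ n ≤ 44 (the range starts at n=1): n = 1, 3, 9, 11, 17, 19, 25, 27, 33, 35, 41, 43; that makes 12.

12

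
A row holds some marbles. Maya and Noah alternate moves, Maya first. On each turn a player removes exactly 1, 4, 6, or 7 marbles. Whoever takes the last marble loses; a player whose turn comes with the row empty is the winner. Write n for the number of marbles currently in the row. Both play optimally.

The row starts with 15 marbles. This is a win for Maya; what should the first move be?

Compute win/loss labels from the base case upward. A position with no move is W. Any other position is W if it can reach an L in one move, else L.
n=0: no move; the opponent has just taken the last marble and therefore loses → W
n=1: only reaches 0(W), which is W → L
n=2: reaches L-position 1 → W
n=3: only reaches 2(W), which is W → L
n=4: reaches L-position 3 → W
n=5: reaches L-position 1 → W
n=6: only reaches 5(W), 2(W), 0(W), all W → L
n=7: reaches L-position 6 → W
n=8: reaches L-position 1 → W
n=9: reaches L-position 3 → W
n=10: reaches L-position 6 → W
n=11: only reaches 10(W), 7(W), 5(W), 4(W), all W → L
n=12: reaches L-position 11 → W
n=13: reaches L-position 6 → W
n=14: only reaches 13(W), 10(W), 8(W), 7(W), all W → L
n=15: reaches L-position 14 → W
From 15, the L positions reachable in one move are: 14, 11. Any move reaching one of these is winning.

Remove 1, leaving 14.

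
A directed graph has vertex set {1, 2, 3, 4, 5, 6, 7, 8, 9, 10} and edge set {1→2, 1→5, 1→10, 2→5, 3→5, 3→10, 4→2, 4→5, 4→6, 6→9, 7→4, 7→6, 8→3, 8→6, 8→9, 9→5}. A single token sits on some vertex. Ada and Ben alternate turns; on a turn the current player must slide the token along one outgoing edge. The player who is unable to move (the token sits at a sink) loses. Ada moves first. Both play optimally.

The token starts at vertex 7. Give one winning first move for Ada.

Build the W/L table. Terminal = L. A non-terminal position is W if it has a move to some L; otherwise it is L.
Every edge goes from a vertex to one that appears earlier in the order 5, 10, 9, 3, 2, 6, 8, 4, 7, 1, so processing vertices in that order labels each vertex after all of its successors.
5: no outgoing edge → L
10: no outgoing edge → L
9: reaches L-position 5 → W
3: reaches L-position 10 → W
2: reaches L-position 5 → W
6: only reaches 9(W), which is W → L
8: reaches L-position 6 → W
4: reaches L-position 6 → W
7: reaches L-position 6 → W
1: reaches L-position 10 → W
From 7, the L positions reachable in one move are: 6.

Move to 6.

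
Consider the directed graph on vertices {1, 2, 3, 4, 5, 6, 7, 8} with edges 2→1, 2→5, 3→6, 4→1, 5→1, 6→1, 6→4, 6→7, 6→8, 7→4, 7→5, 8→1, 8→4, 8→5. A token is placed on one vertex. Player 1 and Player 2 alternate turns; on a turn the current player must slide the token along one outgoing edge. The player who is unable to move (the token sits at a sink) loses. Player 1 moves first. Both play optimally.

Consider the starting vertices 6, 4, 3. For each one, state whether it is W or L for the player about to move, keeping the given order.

Label each position W (a win for the player to move) or L (a loss). A position with no legal move is L; any other position is W exactly when some move reaches an L, and L when every move reaches a W.
Every edge goes from a vertex to one that appears earlier in the order 1, 4, 5, 8, 7, 6, 2, 3, so processing vertices in that order labels each vertex after all of its successors.
1: no outgoing edge → L
4: →1(L), so W
5: →1(L), so W
8: →1(L), so W
7: →5(W), 4(W) — all W, so L
6: →7(L), so W
2: →1(L), so W
3: →6(W) only, which is W, so L

6: W, 4: W, 3: L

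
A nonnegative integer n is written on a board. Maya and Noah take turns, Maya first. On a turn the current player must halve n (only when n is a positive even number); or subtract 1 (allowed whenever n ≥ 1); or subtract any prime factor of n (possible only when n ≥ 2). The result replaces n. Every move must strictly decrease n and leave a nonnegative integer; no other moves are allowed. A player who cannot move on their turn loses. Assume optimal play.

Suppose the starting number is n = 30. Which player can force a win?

Noah wins.

Compute win/loss labels from the base case upward. A position with no move is L. Any other position is W if it can reach an L in one move, else L.
n=0: no move → L
n=1: reaches L-position 0 → W
n=2: reaches L-position 0 → W
n=3: reaches L-position 0 → W
n=4: only reaches 2(W), 3(W), all W → L
n=5: reaches L-position 0 → W
n=6: reaches L-position 4 → W
n=7: reaches L-position 0 → W
n=8: reaches L-position 4 → W
n=9: only reaches 6(W), 8(W), all W → L
n=10: reaches L-position 9 → W
n=11: reaches L-position 0 → W
n=12: reaches L-position 9 → W
n=13: reaches L-position 0 → W
n=14: only reaches 7(W), 12(W), 13(W), all W → L
n=15: reaches L-position 14 → W
n=16: reaches L-position 14 → W
n=17: reaches L-position 0 → W
n=18: reaches L-position 9 → W
n=19: reaches L-position 0 → W
n=20: only reaches 10(W), 15(W), 18(W), 19(W), all W → L
n=21: reaches L-position 14 → W
n=22: reaches L-position 20 → W
n=23: reaches L-position 0 → W
n=24: only reaches 12(W), 21(W), 22(W), 23(W), all W → L
n=25: reaches L-position 20 → W
n=26: reaches L-position 24 → W
n=27: reaches L-position 24 → W
n=28: reaches L-position 14 → W
n=29: reaches L-position 0 → W
n=30: only reaches 15(W), 25(W), 27(W), 28(W), 29(W), all W → L
Every move from 30 reaches a W position, so the mover loses.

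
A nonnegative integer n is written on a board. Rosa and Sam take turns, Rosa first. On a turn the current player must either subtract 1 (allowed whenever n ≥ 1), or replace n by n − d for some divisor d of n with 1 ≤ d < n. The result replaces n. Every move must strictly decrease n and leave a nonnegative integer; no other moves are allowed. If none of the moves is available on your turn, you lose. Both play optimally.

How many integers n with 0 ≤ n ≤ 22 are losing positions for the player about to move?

Compute win/loss labels from the base case upward. A position with no move is L. Any other position is W if it can reach an L in one move, else L.
n=0: no move → L
n=1: reaches L-position 0 → W
n=2: only reaches 1(W), which is W → L
n=3: reaches L-position 2 → W
n=4: reaches L-position 2 → W
n=5: only reaches 4(W), which is W → L
n=6: reaches L-position 5 → W
n=7: only reaches 6(W), which is W → L
n=8: reaches L-position 7 → W
n=9: only reaches 6(W), 8(W), all W → L
n=10: reaches L-position 5 → W
n=11: only reaches 10(W), which is W → L
n=12: reaches L-position 9 → W
n=13: only reaches 12(W), which is W → L
n=14: reaches L-position 7 → W
n=15: only reaches 10(W), 12(W), 14(W), all W → L
n=16: reaches L-position 15 → W
n=17: only reaches 16(W), which is W → L
n=18: reaches L-position 9 → W
n=19: only reaches 18(W), which is W → L
n=20: reaches L-position 15 → W
n=21: only reaches 14(W), 18(W), 20(W), all W → L
n=22: reaches L-position 11 → W
L entries with 0 ≤ n ≤ 22: n = 0, 2, 5, 7, 9, 11, 13, 15, 17, 19, 21; that makes 11.

11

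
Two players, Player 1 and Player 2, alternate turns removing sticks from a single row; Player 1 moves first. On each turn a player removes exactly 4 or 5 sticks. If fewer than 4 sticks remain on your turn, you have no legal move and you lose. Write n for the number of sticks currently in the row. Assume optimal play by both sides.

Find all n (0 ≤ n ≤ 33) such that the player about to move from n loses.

0, 1, 2, 3, 9, 10, 11, 12, 18, 19, 20, 21, 27, 28, 29, 30

Classify positions by backward induction: terminal positions (no move available) are L. From any other position, the mover wins iff some move reaches an L.
n=0: no move → L
n=1: no move → L
n=2: no move → L
n=3: no move → L
n=4: →0(L), so W
n=5: →1(L), so W
n=6: →2(L), so W
n=7: →3(L), so W
n=8: →3(L), so W
n=9: →5(W), 4(W) — all W, so L
n=10: →6(W), 5(W) — all W, so L
n=11: →7(W), 6(W) — all W, so L
n=12: →8(W), 7(W) — all W, so L
n=13: →9(L), so W
n=14: →10(L), so W
n=15: →11(L), so W
n=16: →12(L), so W
n=17: →12(L), so W
n=18: →14(W), 13(W) — all W, so L
n=19: →15(W), 14(W) — all W, so L
n=20: →16(W), 15(W) — all W, so L
n=21: →17(W), 16(W) — all W, so L
n=22: →18(L), so W
n=23: →19(L), so W
n=24: →20(L), so W
n=25: →21(L), so W
n=26: →21(L), so W
n=27: →23(W), 22(W) — all W, so L
n=28: →24(W), 23(W) — all W, so L
n=29: →25(W), 24(W) — all W, so L
n=30: →26(W), 25(W) — all W, so L
n=31: →27(L), so W
n=32: →28(L), so W
n=33: →29(L), so W
The losing starting values of n are exactly the entries labelled L in this table (16 of them).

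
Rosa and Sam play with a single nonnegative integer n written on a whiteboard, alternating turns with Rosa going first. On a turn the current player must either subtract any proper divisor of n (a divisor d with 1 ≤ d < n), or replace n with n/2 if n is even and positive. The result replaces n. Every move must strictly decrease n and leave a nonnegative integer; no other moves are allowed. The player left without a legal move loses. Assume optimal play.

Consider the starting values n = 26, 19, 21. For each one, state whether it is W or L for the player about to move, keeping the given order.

Work bottom-up. With no move the player to move loses. Otherwise the position is W if at least one move leads to an L position for the opponent, and L if every move leads to a W.
n=0: no move → L
n=1: no move → L
n=2: →1(L), so W
n=3: →2(W) only, which is W, so L
n=4: →3(L), so W
n=5: →4(W) only, which is W, so L
n=6: →3(L), so W
n=7: →6(W) only, which is W, so L
n=8: →7(L), so W
n=9: →6(W), 8(W) — all W, so L
n=10: →5(L), so W
n=11: →10(W) only, which is W, so L
n=12: →9(L), so W
n=13: →12(W) only, which is W, so L
n=14: →7(L), so W
n=15: →10(W), 12(W), 14(W) — all W, so L
n=16: →15(L), so W
n=17: →16(W) only, which is W, so L
n=18: →9(L), so W
n=19: →18(W) only, which is W, so L
n=20: →15(L), so W
n=21: →14(W), 18(W), 20(W) — all W, so L
n=22: →11(L), so W
n=23: →22(W) only, which is W, so L
n=24: →21(L), so W
n=25: →20(W), 24(W) — all W, so L
n=26: →13(L), so W

26: W, 19: L, 21: L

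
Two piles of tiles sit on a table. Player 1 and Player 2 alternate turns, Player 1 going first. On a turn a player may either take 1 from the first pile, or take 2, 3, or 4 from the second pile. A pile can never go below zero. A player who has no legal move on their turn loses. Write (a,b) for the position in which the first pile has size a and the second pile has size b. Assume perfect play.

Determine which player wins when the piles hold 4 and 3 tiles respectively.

Positions with no move are L. A position that does have a move is losing for the player to move precisely when every available move leads to a winning position for the opponent. Fill in the labels:
No move ever increases a pile, so every position that can arise here has a ≤ 4 and b ≤ 3; it is enough to label the cells with 0 ≤ a ≤ 4 and 0 ≤ b ≤ 3.
Every move lowers a or b (never raises either), so fill the grid row by row in increasing a, and left to right within a row: each cell's successors are then already labelled.
      b=0  b=1  b=2  b=3
a=0:    L    L    W    W
a=1:    W    W    L    L
a=2:    L    L    W    W
a=3:    W    W    L    L
a=4:    L    L    W    W
Cells with no legal move (terminal, hence L): (0,0), (0,1).
The remaining L cells, each justified by listing all of its moves:
(1,2): only reaches (0,2)(W), (1,0)(W), all W → L
(1,3): only reaches (0,3)(W), (1,1)(W), (1,0)(W), all W → L
(2,0): only reaches (1,0)(W), which is W → L
(2,1): only reaches (1,1)(W), which is W → L
(3,2): only reaches (2,2)(W), (3,0)(W), all W → L
(3,3): only reaches (2,3)(W), (3,1)(W), (3,0)(W), all W → L
(4,0): only reaches (3,0)(W), which is W → L
(4,1): only reaches (3,1)(W), which is W → L
Every other cell has at least one move into one of the L cells above, so it is W.
From (4,3) Player 1 can move to (3,3), reaching an L position.

Player 1 wins.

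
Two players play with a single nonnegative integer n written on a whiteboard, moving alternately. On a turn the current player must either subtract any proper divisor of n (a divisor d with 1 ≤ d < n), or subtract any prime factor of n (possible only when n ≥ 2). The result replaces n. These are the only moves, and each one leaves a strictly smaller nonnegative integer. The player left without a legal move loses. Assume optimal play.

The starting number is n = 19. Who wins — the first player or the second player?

The first player wins.

Build the W/L table. Terminal = L. A non-terminal position is W if it has a move to some L; otherwise it is L.
n=0: no move → L
n=1: no move → L
n=2: W (go to 0, an L position)
n=3: W (go to 0, an L position)
n=4: L (options 2(W), 3(W) are all W)
n=5: W (go to 0, an L position)
n=6: W (go to 4, an L position)
n=7: W (go to 0, an L position)
n=8: W (go to 4, an L position)
n=9: L (options 6(W), 8(W) are all W)
n=10: W (go to 9, an L position)
n=11: W (go to 0, an L position)
n=12: W (go to 9, an L position)
n=13: W (go to 0, an L position)
n=14: L (options 7(W), 12(W), 13(W) are all W)
n=15: W (go to 14, an L position)
n=16: W (go to 14, an L position)
n=17: W (go to 0, an L position)
n=18: W (go to 9, an L position)
n=19: W (go to 0, an L position)
From 19 the player to move can move to 0, reaching an L position.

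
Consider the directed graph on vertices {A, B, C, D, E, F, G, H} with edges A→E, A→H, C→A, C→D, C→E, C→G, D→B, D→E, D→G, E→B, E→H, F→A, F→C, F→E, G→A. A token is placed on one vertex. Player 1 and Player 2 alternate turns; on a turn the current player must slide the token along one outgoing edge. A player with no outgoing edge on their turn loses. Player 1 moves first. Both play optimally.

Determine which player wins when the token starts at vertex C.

Label each position W (a win for the player to move) or L (a loss). A position with no legal move is L; any other position is W exactly when some move reaches an L, and L when every move reaches a W.
Every edge goes from a vertex to one that appears earlier in the order B, H, E, A, G, D, C, F, so processing vertices in that order labels each vertex after all of its successors.
B: no outgoing edge → L
H: no outgoing edge → L
E: W (go to H, an L position)
A: W (go to H, an L position)
G: L (sole option A(W) is W)
D: W (go to G, an L position)
C: W (go to G, an L position)
F: L (options C(W), A(W), E(W) are all W)
From C Player 1 can move to G, reaching an L position.

Player 1 wins.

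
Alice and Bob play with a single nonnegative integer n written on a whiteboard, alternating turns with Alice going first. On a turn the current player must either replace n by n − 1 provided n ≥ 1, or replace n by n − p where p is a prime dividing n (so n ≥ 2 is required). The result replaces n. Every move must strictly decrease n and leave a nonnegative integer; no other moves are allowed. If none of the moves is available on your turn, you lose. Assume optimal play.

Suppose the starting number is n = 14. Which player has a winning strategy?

Alice wins.

Positions with no move are L. A position that does have a move is losing for the player to move precisely when every available move leads to a winning position for the opponent. Fill in the labels:
n=0: no move → L
n=1: W (go to 0, an L position)
n=2: W (go to 0, an L position)
n=3: W (go to 0, an L position)
n=4: L (options 2(W), 3(W) are all W)
n=5: W (go to 0, an L position)
n=6: W (go to 4, an L position)
n=7: W (go to 0, an L position)
n=8: L (options 6(W), 7(W) are all W)
n=9: W (go to 8, an L position)
n=10: W (go to 8, an L position)
n=11: W (go to 0, an L position)
n=12: L (options 9(W), 10(W), 11(W) are all W)
n=13: W (go to 0, an L position)
n=14: W (go to 12, an L position)
From 14 Alice can move to 12, reaching an L position.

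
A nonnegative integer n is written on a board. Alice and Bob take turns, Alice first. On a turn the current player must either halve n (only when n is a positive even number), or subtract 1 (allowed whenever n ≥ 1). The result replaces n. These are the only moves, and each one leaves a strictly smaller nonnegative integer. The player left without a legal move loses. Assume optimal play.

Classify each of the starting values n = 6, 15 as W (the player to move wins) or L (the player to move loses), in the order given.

Compute win/loss labels from the base case upward. A position with no move is L. Any other position is W if it can reach an L in one move, else L.
n=0: no move → L
n=1: reaches L-position 0 → W
n=2: only reaches 1(W), which is W → L
n=3: reaches L-position 2 → W
n=4: reaches L-position 2 → W
n=5: only reaches 4(W), which is W → L
n=6: reaches L-position 5 → W
n=7: only reaches 6(W), which is W → L
n=8: reaches L-position 7 → W
n=9: only reaches 8(W), which is W → L
n=10: reaches L-position 5 → W
n=11: only reaches 10(W), which is W → L
n=12: reaches L-position 11 → W
n=13: only reaches 12(W), which is W → L
n=14: reaches L-position 7 → W
n=15: only reaches 14(W), which is W → L

6: W, 15: L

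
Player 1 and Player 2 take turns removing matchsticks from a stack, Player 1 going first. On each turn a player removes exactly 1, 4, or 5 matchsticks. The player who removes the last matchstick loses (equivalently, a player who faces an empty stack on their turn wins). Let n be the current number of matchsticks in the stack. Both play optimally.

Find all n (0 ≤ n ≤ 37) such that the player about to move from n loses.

1, 3, 9, 11, 17, 19, 25, 27, 33, 35

Use the standard recursion: the mover wins at a terminal position; elsewhere, the mover wins exactly when some move hands the opponent an L position.
n=0: no move; the opponent has just taken the last matchstick and therefore loses → W
n=1: only reaches 0(W), which is W → L
n=2: reaches L-position 1 → W
n=3: only reaches 2(W), which is W → L
n=4: reaches L-position 3 → W
n=5: reaches L-position 1 → W
n=6: reaches L-position 1 → W
n=7: reaches L-position 3 → W
n=8: reaches L-position 3 → W
n=9: only reaches 8(W), 5(W), 4(W), all W → L
n=10: reaches L-position 9 → W
n=11: only reaches 10(W), 7(W), 6(W), all W → L
n=12: reaches L-position 11 → W
n=13: reaches L-position 9 → W
n=14: reaches L-position 9 → W
n=15: reaches L-position 11 → W
n=16: reaches L-position 11 → W
n=17: only reaches 16(W), 13(W), 12(W), all W → L
n=18: reaches L-position 17 → W
n=19: only reaches 18(W), 15(W), 14(W), all W → L
n=20: reaches L-position 19 → W
n=21: reaches L-position 17 → W
n=22: reaches L-position 17 → W
n=23: reaches L-position 19 → W
n=24: reaches L-position 19 → W
n=25: only reaches 24(W), 21(W), 20(W), all W → L
n=26: reaches L-position 25 → W
n=27: only reaches 26(W), 23(W), 22(W), all W → L
n=28: reaches L-position 27 → W
n=29: reaches L-position 25 → W
n=30: reaches L-position 25 → W
n=31: reaches L-position 27 → W
n=32: reaches L-position 27 → W
n=33: only reaches 32(W), 29(W), 28(W), all W → L
n=34: reaches L-position 33 → W
n=35: only reaches 34(W), 31(W), 30(W), all W → L
n=36: reaches L-position 35 → W
n=37: reaches L-position 33 → W
Reading off the rows marked L gives the requested list; there are 10 such values of n.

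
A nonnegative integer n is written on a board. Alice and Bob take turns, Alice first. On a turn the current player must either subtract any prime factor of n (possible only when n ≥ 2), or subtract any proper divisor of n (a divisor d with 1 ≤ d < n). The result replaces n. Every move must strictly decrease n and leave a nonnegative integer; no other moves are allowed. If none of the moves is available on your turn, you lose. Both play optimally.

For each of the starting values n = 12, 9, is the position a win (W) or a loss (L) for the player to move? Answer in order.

Label each position W (a win for the player to move) or L (a loss). A position with no legal move is L; any other position is W exactly when some move reaches an L, and L when every move reaches a W.
n=0: no move → L
n=1: no move → L
n=2: W (go to 0, an L position)
n=3: W (go to 0, an L position)
n=4: L (options 2(W), 3(W) are all W)
n=5: W (go to 0, an L position)
n=6: W (go to 4, an L position)
n=7: W (go to 0, an L position)
n=8: W (go to 4, an L position)
n=9: L (options 6(W), 8(W) are all W)
n=10: W (go to 9, an L position)
n=11: W (go to 0, an L position)
n=12: W (go to 9, an L position)

12: W, 9: L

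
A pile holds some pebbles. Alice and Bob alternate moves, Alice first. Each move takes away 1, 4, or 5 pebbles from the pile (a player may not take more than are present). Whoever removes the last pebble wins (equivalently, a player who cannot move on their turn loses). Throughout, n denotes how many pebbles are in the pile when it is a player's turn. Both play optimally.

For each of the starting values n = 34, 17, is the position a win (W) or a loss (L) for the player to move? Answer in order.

Classify positions by backward induction: terminal positions (no move available) are L. From any other position, the mover wins iff some move reaches an L.
n=0: no move → L
n=1: can move to 0, which is L ⇒ W
n=2: the only move is to 1(W), a W ⇒ L
n=3: can move to 2, which is L ⇒ W
n=4: can move to 0, which is L ⇒ W
n=5: can move to 0, which is L ⇒ W
n=6: can move to 2, which is L ⇒ W
n=7: can move to 2, which is L ⇒ W
n=8: moves to 7(W), 4(W), 3(W); every one is W ⇒ L
n=9: can move to 8, which is L ⇒ W
n=10: moves to 9(W), 6(W), 5(W); every one is W ⇒ L
n=11: can move to 10, which is L ⇒ W
n=12: can move to 8, which is L ⇒ W
n=13: can move to 8, which is L ⇒ W
n=14: can move to 10, which is L ⇒ W
n=15: can move to 10, which is L ⇒ W
n=16: moves to 15(W), 12(W), 11(W); every one is W ⇒ L
n=17: can move to 16, which is L ⇒ W
n=18: moves to 17(W), 14(W), 13(W); every one is W ⇒ L
n=19: can move to 18, which is L ⇒ W
n=20: can move to 16, which is L ⇒ W
n=21: can move to 16, which is L ⇒ W
n=22: can move to 18, which is L ⇒ W
n=23: can move to 18, which is L ⇒ W
n=24: moves to 23(W), 20(W), 19(W); every one is W ⇒ L
n=25: can move to 24, which is L ⇒ W
n=26: moves to 25(W), 22(W), 21(W); every one is W ⇒ L
n=27: can move to 26, which is L ⇒ W
n=28: can move to 24, which is L ⇒ W
n=29: can move to 24, which is L ⇒ W
n=30: can move to 26, which is L ⇒ W
n=31: can move to 26, which is L ⇒ W
n=32: moves to 31(W), 28(W), 27(W); every one is W ⇒ L
n=33: can move to 32, which is L ⇒ W
n=34: moves to 33(W), 30(W), 29(W); every one is W ⇒ L

34: L, 17: W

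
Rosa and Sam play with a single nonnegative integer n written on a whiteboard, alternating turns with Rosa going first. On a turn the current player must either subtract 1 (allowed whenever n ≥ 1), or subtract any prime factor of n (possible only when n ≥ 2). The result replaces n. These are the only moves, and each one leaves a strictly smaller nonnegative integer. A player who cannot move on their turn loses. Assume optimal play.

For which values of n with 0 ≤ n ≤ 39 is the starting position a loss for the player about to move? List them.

Label each position W (a win for the player to move) or L (a loss). A position with no legal move is L; any other position is W exactly when some move reaches an L, and L when every move reaches a W.
n=0: no move → L
n=1: reaches L-position 0 → W
n=2: reaches L-position 0 → W
n=3: reaches L-position 0 → W
n=4: only reaches 2(W), 3(W), all W → L
n=5: reaches L-position 0 → W
n=6: reaches L-position 4 → W
n=7: reaches L-position 0 → W
n=8: only reaches 6(W), 7(W), all W → L
n=9: reaches L-position 8 → W
n=10: reaches L-position 8 → W
n=11: reaches L-position 0 → W
n=12: only reaches 9(W), 10(W), 11(W), all W → L
n=13: reaches L-position 0 → W
n=14: reaches L-position 12 → W
n=15: reaches L-position 12 → W
n=16: only reaches 14(W), 15(W), all W → L
n=17: reaches L-position 0 → W
n=18: reaches L-position 16 → W
n=19: reaches L-position 0 → W
n=20: only reaches 15(W), 18(W), 19(W), all W → L
n=21: reaches L-position 20 → W
n=22: reaches L-position 20 → W
n=23: reaches L-position 0 → W
n=24: only reaches 21(W), 22(W), 23(W), all W → L
n=25: reaches L-position 20 → W
n=26: reaches L-position 24 → W
n=27: reaches L-position 24 → W
n=28: only reaches 21(W), 26(W), 27(W), all W → L
n=29: reaches L-position 0 → W
n=30: reaches L-position 28 → W
n=31: reaches L-position 0 → W
n=32: only reaches 30(W), 31(W), all W → L
n=33: reaches L-position 32 → W
n=34: reaches L-position 32 → W
n=35: reaches L-position 28 → W
n=36: only reaches 33(W), 34(W), 35(W), all W → L
n=37: reaches L-position 0 → W
n=38: reaches L-position 36 → W
n=39: reaches L-position 36 → W
The losing starting values of n are exactly the entries labelled L in this table (10 of them).

0, 4, 8, 12, 16, 20, 24, 28, 32, 36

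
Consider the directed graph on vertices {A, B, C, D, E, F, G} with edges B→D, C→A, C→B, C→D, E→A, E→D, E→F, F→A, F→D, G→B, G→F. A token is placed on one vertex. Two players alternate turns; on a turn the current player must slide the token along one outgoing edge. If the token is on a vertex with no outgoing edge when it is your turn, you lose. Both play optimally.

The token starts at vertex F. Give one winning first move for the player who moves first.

Move to A.

Compute win/loss labels from the base case upward. A position with no move is L. Any other position is W if it can reach an L in one move, else L.
Every edge goes from a vertex to one that appears earlier in the order D, A, F, E, B, C, G, so processing vertices in that order labels each vertex after all of its successors.
D: no outgoing edge → L
A: no outgoing edge → L
F: can move to A, which is L ⇒ W
E: can move to A, which is L ⇒ W
B: can move to D, which is L ⇒ W
C: can move to A, which is L ⇒ W
G: moves to B(W), F(W); every one is W ⇒ L
From F, the L positions reachable in one move are: A, D. Any move reaching one of these is winning.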